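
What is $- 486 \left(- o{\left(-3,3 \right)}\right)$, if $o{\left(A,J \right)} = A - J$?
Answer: $-2916$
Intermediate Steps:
$- 486 \left(- o{\left(-3,3 \right)}\right) = - 486 \left(- (-3 - 3)\right) = - 486 \left(\left(-1\right) \left(-6\right)\right) = \left(-486\right) 6 = -2916$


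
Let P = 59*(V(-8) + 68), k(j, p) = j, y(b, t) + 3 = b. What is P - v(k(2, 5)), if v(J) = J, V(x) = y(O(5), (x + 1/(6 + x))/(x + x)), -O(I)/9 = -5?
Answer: 6488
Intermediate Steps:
O(I) = 45 (O(I) = -9*(-5) = 45)
y(b, t) = -3 + b
V(x) = 42 (V(x) = -3 + 45 = 42)
P = 6490 (P = 59*(42 + 68) = 59*110 = 6490)
P - v(k(2, 5)) = 6490 - 1*2 = 6490 - 2 = 6488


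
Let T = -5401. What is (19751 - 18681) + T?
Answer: -4331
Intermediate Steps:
(19751 - 18681) + T = (19751 - 18681) - 5401 = 1070 - 5401 = -4331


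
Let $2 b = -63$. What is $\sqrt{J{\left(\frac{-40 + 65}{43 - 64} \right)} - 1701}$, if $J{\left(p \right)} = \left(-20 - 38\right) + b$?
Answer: $\frac{i \sqrt{7162}}{2} \approx 42.314 i$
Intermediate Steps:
$b = - \frac{63}{2}$ ($b = \frac{1}{2} \left(-63\right) = - \frac{63}{2} \approx -31.5$)
$J{\left(p \right)} = - \frac{179}{2}$ ($J{\left(p \right)} = \left(-20 - 38\right) - \frac{63}{2} = -58 - \frac{63}{2} = - \frac{179}{2}$)
$\sqrt{J{\left(\frac{-40 + 65}{43 - 64} \right)} - 1701} = \sqrt{- \frac{179}{2} - 1701} = \sqrt{- \frac{3581}{2}} = \frac{i \sqrt{7162}}{2}$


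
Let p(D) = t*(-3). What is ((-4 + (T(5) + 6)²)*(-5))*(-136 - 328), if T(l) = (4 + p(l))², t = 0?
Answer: 1113600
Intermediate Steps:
p(D) = 0 (p(D) = 0*(-3) = 0)
T(l) = 16 (T(l) = (4 + 0)² = 4² = 16)
((-4 + (T(5) + 6)²)*(-5))*(-136 - 328) = ((-4 + (16 + 6)²)*(-5))*(-136 - 328) = ((-4 + 22²)*(-5))*(-464) = ((-4 + 484)*(-5))*(-464) = (480*(-5))*(-464) = -2400*(-464) = 1113600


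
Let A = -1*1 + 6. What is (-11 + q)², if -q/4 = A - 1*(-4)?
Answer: 2209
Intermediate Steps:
A = 5 (A = -1 + 6 = 5)
q = -36 (q = -4*(5 - 1*(-4)) = -4*(5 + 4) = -4*9 = -36)
(-11 + q)² = (-11 - 36)² = (-47)² = 2209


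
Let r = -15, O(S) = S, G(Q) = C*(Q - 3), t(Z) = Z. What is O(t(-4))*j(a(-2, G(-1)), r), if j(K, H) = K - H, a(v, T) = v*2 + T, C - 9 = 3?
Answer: 148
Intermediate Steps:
C = 12 (C = 9 + 3 = 12)
G(Q) = -36 + 12*Q (G(Q) = 12*(Q - 3) = 12*(-3 + Q) = -36 + 12*Q)
a(v, T) = T + 2*v (a(v, T) = 2*v + T = T + 2*v)
O(t(-4))*j(a(-2, G(-1)), r) = -4*(((-36 + 12*(-1)) + 2*(-2)) - 1*(-15)) = -4*(((-36 - 12) - 4) + 15) = -4*((-48 - 4) + 15) = -4*(-52 + 15) = -4*(-37) = 148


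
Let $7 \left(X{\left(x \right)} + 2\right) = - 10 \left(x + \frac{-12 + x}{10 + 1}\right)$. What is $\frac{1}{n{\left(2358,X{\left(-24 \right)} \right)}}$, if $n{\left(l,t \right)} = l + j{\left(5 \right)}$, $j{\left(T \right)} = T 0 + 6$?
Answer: $\frac{1}{2364} \approx 0.00042301$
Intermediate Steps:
$j{\left(T \right)} = 6$ ($j{\left(T \right)} = 0 + 6 = 6$)
$X{\left(x \right)} = - \frac{34}{77} - \frac{120 x}{77}$ ($X{\left(x \right)} = -2 + \frac{\left(-10\right) \left(x + \frac{-12 + x}{10 + 1}\right)}{7} = -2 + \frac{\left(-10\right) \left(x + \frac{-12 + x}{11}\right)}{7} = -2 + \frac{\left(-10\right) \left(x + \left(-12 + x\right) \frac{1}{11}\right)}{7} = -2 + \frac{\left(-10\right) \left(x + \left(- \frac{12}{11} + \frac{x}{11}\right)\right)}{7} = -2 + \frac{\left(-10\right) \left(- \frac{12}{11} + \frac{12 x}{11}\right)}{7} = -2 + \frac{\frac{120}{11} - \frac{120 x}{11}}{7} = -2 - \left(- \frac{120}{77} + \frac{120 x}{77}\right) = - \frac{34}{77} - \frac{120 x}{77}$)
$n{\left(l,t \right)} = 6 + l$ ($n{\left(l,t \right)} = l + 6 = 6 + l$)
$\frac{1}{n{\left(2358,X{\left(-24 \right)} \right)}} = \frac{1}{6 + 2358} = \frac{1}{2364}$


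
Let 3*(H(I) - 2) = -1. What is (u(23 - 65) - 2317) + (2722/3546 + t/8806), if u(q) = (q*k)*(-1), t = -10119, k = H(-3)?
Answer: -35088452407/15613038 ≈ -2247.4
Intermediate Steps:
H(I) = 5/3 (H(I) = 2 + (⅓)*(-1) = 2 - ⅓ = 5/3)
k = 5/3 ≈ 1.6667
u(q) = -5*q/3 (u(q) = (q*(5/3))*(-1) = (5*q/3)*(-1) = -5*q/3)
(u(23 - 65) - 2317) + (2722/3546 + t/8806) = (-5*(23 - 65)/3 - 2317) + (2722/3546 - 10119/8806) = (-5/3*(-42) - 2317) + (2722*(1/3546) - 10119*1/8806) = (70 - 2317) + (1361/1773 - 10119/8806) = -2247 - 5956021/15613038 = -35088452407/15613038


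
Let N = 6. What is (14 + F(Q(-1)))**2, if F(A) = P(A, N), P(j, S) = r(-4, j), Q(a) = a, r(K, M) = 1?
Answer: 225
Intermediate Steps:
P(j, S) = 1
F(A) = 1
(14 + F(Q(-1)))**2 = (14 + 1)**2 = 15**2 = 225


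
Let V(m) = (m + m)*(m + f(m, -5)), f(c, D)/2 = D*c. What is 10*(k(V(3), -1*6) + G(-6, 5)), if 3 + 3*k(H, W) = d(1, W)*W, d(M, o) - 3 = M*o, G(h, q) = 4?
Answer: 90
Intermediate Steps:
d(M, o) = 3 + M*o
f(c, D) = 2*D*c (f(c, D) = 2*(D*c) = 2*D*c)
V(m) = -18*m² (V(m) = (m + m)*(m + 2*(-5)*m) = (2*m)*(m - 10*m) = (2*m)*(-9*m) = -18*m²)
k(H, W) = -1 + W*(3 + W)/3 (k(H, W) = -1 + ((3 + 1*W)*W)/3 = -1 + ((3 + W)*W)/3 = -1 + (W*(3 + W))/3 = -1 + W*(3 + W)/3)
10*(k(V(3), -1*6) + G(-6, 5)) = 10*((-1 + (-1*6)*(3 - 1*6)/3) + 4) = 10*((-1 + (⅓)*(-6)*(3 - 6)) + 4) = 10*((-1 + (⅓)*(-6)*(-3)) + 4) = 10*((-1 + 6) + 4) = 10*(5 + 4) = 10*9 = 90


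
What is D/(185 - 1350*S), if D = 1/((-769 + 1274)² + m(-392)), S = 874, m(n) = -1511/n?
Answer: -392/117937655156365 ≈ -3.3238e-12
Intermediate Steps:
D = 392/99971311 (D = 1/((-769 + 1274)² - 1511/(-392)) = 1/(505² - 1511*(-1/392)) = 1/(255025 + 1511/392) = 1/(99971311/392) = 392/99971311 ≈ 3.9211e-6)
D/(185 - 1350*S) = 392/(99971311*(185 - 1350*874)) = 392/(99971311*(185 - 1179900)) = (392/99971311)/(-1179715) = (392/99971311)*(-1/1179715) = -392/117937655156365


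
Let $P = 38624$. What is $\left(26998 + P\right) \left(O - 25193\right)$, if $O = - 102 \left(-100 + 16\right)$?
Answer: $-1090965750$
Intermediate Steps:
$O = 8568$ ($O = \left(-102\right) \left(-84\right) = 8568$)
$\left(26998 + P\right) \left(O - 25193\right) = \left(26998 + 38624\right) \left(8568 - 25193\right) = 65622 \left(-16625\right) = -1090965750$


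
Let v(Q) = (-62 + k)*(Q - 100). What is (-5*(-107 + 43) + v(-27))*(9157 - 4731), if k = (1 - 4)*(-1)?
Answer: 34580338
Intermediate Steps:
k = 3 (k = -3*(-1) = 3)
v(Q) = 5900 - 59*Q (v(Q) = (-62 + 3)*(Q - 100) = -59*(-100 + Q) = 5900 - 59*Q)
(-5*(-107 + 43) + v(-27))*(9157 - 4731) = (-5*(-107 + 43) + (5900 - 59*(-27)))*(9157 - 4731) = (-5*(-64) + (5900 + 1593))*4426 = (320 + 7493)*4426 = 7813*4426 = 34580338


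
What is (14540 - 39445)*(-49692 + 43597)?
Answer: 151795975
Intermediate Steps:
(14540 - 39445)*(-49692 + 43597) = -24905*(-6095) = 151795975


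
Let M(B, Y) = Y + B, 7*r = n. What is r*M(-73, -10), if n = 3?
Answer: -249/7 ≈ -35.571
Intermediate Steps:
r = 3/7 (r = (⅐)*3 = 3/7 ≈ 0.42857)
M(B, Y) = B + Y
r*M(-73, -10) = 3*(-73 - 10)/7 = (3/7)*(-83) = -249/7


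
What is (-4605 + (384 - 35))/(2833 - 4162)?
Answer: 4256/1329 ≈ 3.2024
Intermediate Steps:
(-4605 + (384 - 35))/(2833 - 4162) = (-4605 + 349)/(-1329) = -4256*(-1/1329) = 4256/1329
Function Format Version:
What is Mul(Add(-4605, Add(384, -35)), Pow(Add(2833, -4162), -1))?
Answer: Rational(4256, 1329) ≈ 3.2024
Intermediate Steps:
Mul(Add(-4605, Add(384, -35)), Pow(Add(2833, -4162), -1)) = Mul(Add(-4605, 349), Pow(-1329, -1)) = Mul(-4256, Rational(-1, 1329)) = Rational(4256, 1329)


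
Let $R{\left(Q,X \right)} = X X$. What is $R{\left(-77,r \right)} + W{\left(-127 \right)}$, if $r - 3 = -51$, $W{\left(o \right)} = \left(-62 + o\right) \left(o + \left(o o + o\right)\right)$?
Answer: $-2998071$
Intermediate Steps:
$W{\left(o \right)} = \left(-62 + o\right) \left(o^{2} + 2 o\right)$ ($W{\left(o \right)} = \left(-62 + o\right) \left(o + \left(o^{2} + o\right)\right) = \left(-62 + o\right) \left(o + \left(o + o^{2}\right)\right) = \left(-62 + o\right) \left(o^{2} + 2 o\right)$)
$r = -48$ ($r = 3 - 51 = -48$)
$R{\left(Q,X \right)} = X^{2}$
$R{\left(-77,r \right)} + W{\left(-127 \right)} = \left(-48\right)^{2} - 127 \left(-124 + \left(-127\right)^{2} - -7620\right) = 2304 - 127 \left(-124 + 16129 + 7620\right) = 2304 - 3000375 = -2998071$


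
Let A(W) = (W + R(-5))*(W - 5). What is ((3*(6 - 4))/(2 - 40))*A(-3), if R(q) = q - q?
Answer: -72/19 ≈ -3.7895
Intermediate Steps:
R(q) = 0
A(W) = W*(-5 + W) (A(W) = (W + 0)*(W - 5) = W*(-5 + W))
((3*(6 - 4))/(2 - 40))*A(-3) = ((3*(6 - 4))/(2 - 40))*(-3*(-5 - 3)) = ((3*2)/(-38))*(-3*(-8)) = (6*(-1/38))*24 = -3/19*24 = -72/19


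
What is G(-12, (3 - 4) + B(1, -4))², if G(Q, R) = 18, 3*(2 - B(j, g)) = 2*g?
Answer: 324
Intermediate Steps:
B(j, g) = 2 - 2*g/3
G(-12, (3 - 4) + B(1, -4))² = 18² = 324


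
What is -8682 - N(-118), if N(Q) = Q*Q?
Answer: -22606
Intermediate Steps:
N(Q) = Q²
-8682 - N(-118) = -8682 - 1*(-118)² = -8682 - 1*13924 = -8682 - 13924 = -22606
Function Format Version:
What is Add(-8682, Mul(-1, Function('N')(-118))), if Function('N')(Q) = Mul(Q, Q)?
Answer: -22606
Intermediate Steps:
Function('N')(Q) = Pow(Q, 2)
Add(-8682, Mul(-1, Function('N')(-118))) = Add(-8682, Mul(-1, Pow(-118, 2))) = Add(-8682, Mul(-1, 13924)) = Add(-8682, -13924) = -22606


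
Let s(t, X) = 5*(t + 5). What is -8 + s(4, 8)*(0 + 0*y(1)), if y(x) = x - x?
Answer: -8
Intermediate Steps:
y(x) = 0
s(t, X) = 25 + 5*t (s(t, X) = 5*(5 + t) = 25 + 5*t)
-8 + s(4, 8)*(0 + 0*y(1)) = -8 + (25 + 5*4)*(0 + 0*0) = -8 + (25 + 20)*(0 + 0) = -8 + 45*0 = -8 + 0 = -8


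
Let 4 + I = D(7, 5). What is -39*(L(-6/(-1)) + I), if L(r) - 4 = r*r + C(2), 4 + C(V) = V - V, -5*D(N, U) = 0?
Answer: -1248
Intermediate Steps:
D(N, U) = 0 (D(N, U) = -1/5*0 = 0)
I = -4 (I = -4 + 0 = -4)
C(V) = -4 (C(V) = -4 + (V - V) = -4 + 0 = -4)
L(r) = r**2 (L(r) = 4 + (r*r - 4) = 4 + (r**2 - 4) = 4 + (-4 + r**2) = r**2)
-39*(L(-6/(-1)) + I) = -39*((-6/(-1))**2 - 4) = -39*((-6*(-1))**2 - 4) = -39*(6**2 - 4) = -39*(36 - 4) = -39*32 = -1248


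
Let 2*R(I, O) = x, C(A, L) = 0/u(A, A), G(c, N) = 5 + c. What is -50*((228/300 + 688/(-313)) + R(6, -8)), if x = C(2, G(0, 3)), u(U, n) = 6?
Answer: 22506/313 ≈ 71.904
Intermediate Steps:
C(A, L) = 0 (C(A, L) = 0/6 = 0*(⅙) = 0)
x = 0
R(I, O) = 0 (R(I, O) = (½)*0 = 0)
-50*((228/300 + 688/(-313)) + R(6, -8)) = -50*((228/300 + 688/(-313)) + 0) = -50*((228*(1/300) + 688*(-1/313)) + 0) = -50*((19/25 - 688/313) + 0) = -50*(-11253/7825 + 0) = -50*(-11253/7825) = 22506/313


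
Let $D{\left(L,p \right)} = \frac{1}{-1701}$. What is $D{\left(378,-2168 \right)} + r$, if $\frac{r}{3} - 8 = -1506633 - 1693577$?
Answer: $- \frac{16330630807}{1701} \approx -9.6006 \cdot 10^{6}$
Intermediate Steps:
$D{\left(L,p \right)} = - \frac{1}{1701}$
$r = -9600606$ ($r = 24 + 3 \left(-1506633 - 1693577\right) = 24 + 3 \left(-3200210\right) = 24 - 9600630 = -9600606$)
$D{\left(378,-2168 \right)} + r = - \frac{1}{1701} - 9600606 = - \frac{16330630807}{1701}$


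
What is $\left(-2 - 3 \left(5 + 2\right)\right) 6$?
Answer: $-138$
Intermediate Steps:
$\left(-2 - 3 \left(5 + 2\right)\right) 6 = \left(-2 - 21\right) 6 = \left(-23\right) 6 = -138$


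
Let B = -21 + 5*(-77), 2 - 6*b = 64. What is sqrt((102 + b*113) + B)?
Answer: I*sqrt(13245)/3 ≈ 38.362*I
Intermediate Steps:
b = -31/3 (b = 1/3 - 1/6*64 = 1/3 - 32/3 = -31/3 ≈ -10.333)
B = -406 (B = -21 - 385 = -406)
sqrt((102 + b*113) + B) = sqrt((102 - 31/3*113) - 406) = sqrt((102 - 3503/3) - 406) = sqrt(-3197/3 - 406) = sqrt(-4415/3) = I*sqrt(13245)/3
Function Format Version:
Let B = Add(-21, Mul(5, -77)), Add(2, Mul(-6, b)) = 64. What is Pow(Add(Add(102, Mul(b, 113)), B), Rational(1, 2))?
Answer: Mul(Rational(1, 3), I, Pow(13245, Rational(1, 2))) ≈ Mul(38.362, I)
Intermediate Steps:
b = Rational(-31, 3) (b = Add(Rational(1, 3), Mul(Rational(-1, 6), 64)) = Add(Rational(1, 3), Rational(-32, 3)) = Rational(-31, 3) ≈ -10.333)
B = -406 (B = Add(-21, -385) = -406)
Pow(Add(Add(102, Mul(b, 113)), B), Rational(1, 2)) = Pow(Add(Add(102, Mul(Rational(-31, 3), 113)), -406), Rational(1, 2)) = Pow(Add(Add(102, Rational(-3503, 3)), -406), Rational(1, 2)) = Pow(Add(Rational(-3197, 3), -406), Rational(1, 2)) = Pow(Rational(-4415, 3), Rational(1, 2)) = Mul(Rational(1, 3), I, Pow(13245, Rational(1, 2)))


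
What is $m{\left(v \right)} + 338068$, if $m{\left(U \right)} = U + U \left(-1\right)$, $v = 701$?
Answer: $338068$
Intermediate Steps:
$m{\left(U \right)} = 0$ ($m{\left(U \right)} = U - U = 0$)
$m{\left(v \right)} + 338068 = 0 + 338068 = 338068$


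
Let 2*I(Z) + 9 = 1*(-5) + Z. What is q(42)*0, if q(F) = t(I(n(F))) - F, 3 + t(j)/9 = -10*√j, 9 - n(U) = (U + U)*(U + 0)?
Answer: 0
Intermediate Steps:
n(U) = 9 - 2*U² (n(U) = 9 - (U + U)*(U + 0) = 9 - 2*U*U = 9 - 2*U²)
I(Z) = -7 + Z/2 (I(Z) = -9/2 + (1*(-5) + Z)/2 = -9/2 + (-5 + Z)/2 = -9/2 + (-5/2 + Z/2) = -7 + Z/2)
t(j) = -27 - 90*√j (t(j) = -27 + 9*(-10*√j) = -27 - 90*√j)
q(F) = -27 - F - 90*√(-5/2 - F²) (q(F) = (-27 - 90*√(-7 + (9 - 2*F²)/2)) - F = (-27 - 90*√(-7 + (9/2 - F²))) - F = (-27 - 90*√(-5/2 - F²)) - F = -27 - F - 90*√(-5/2 - F²))
q(42)*0 = (-27 - 1*42 - 45*√(-10 - 4*42²))*0 = (-27 - 42 - 45*√(-10 - 4*1764))*0 = (-27 - 42 - 45*√(-10 - 7056))*0 = (-27 - 42 - 45*I*√7066)*0 = (-69 - 45*I*√7066)*0 = 0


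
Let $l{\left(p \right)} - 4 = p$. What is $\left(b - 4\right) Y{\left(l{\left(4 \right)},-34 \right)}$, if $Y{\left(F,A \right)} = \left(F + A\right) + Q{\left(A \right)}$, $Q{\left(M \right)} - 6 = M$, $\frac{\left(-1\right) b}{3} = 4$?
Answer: $864$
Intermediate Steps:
$b = -12$ ($b = \left(-3\right) 4 = -12$)
$Q{\left(M \right)} = 6 + M$
$l{\left(p \right)} = 4 + p$
$Y{\left(F,A \right)} = 6 + F + 2 A$ ($Y{\left(F,A \right)} = \left(F + A\right) + \left(6 + A\right) = \left(A + F\right) + \left(6 + A\right) = 6 + F + 2 A$)
$\left(b - 4\right) Y{\left(l{\left(4 \right)},-34 \right)} = \left(-12 - 4\right) \left(6 + \left(4 + 4\right) + 2 \left(-34\right)\right) = - 16 \left(6 + 8 - 68\right) = \left(-16\right) \left(-54\right) = 864$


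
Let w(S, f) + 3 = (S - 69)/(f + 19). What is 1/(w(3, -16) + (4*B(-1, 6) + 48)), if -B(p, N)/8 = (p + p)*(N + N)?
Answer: 1/791 ≈ 0.0012642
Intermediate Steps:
B(p, N) = -32*N*p (B(p, N) = -8*(p + p)*(N + N) = -8*2*p*2*N = -32*N*p)
w(S, f) = -3 + (-69 + S)/(19 + f) (w(S, f) = -3 + (S - 69)/(f + 19) = -3 + (-69 + S)/(19 + f))
1/(w(3, -16) + (4*B(-1, 6) + 48)) = 1/((-126 + 3 - 3*(-16))/(19 - 16) + (4*(-32*6*(-1)) + 48)) = 1/((-126 + 3 + 48)/3 + (4*192 + 48)) = 1/((⅓)*(-75) + (768 + 48)) = 1/(-25 + 816) = 1/791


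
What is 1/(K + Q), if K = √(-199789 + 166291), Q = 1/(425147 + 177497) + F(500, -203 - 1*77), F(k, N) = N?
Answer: -33896780267812/13546363962098763 - 363179790736*I*√3722/13546363962098763 ≈ -0.0025023 - 0.0016356*I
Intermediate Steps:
Q = -168740319/602644 (Q = 1/(425147 + 177497) + (-203 - 1*77) = 1/602644 + (-203 - 77) = 1/602644 - 280 = -168740319/602644 ≈ -280.00)
K = 3*I*√3722 (K = √(-33498) = 3*I*√3722 ≈ 183.02*I)
1/(K + Q) = 1/(3*I*√3722 - 168740319/602644) = 1/(-168740319/602644 + 3*I*√3722)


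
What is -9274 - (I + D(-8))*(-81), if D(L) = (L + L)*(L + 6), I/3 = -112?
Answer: -33898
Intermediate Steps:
I = -336 (I = 3*(-112) = -336)
D(L) = 2*L*(6 + L) (D(L) = (2*L)*(6 + L) = 2*L*(6 + L))
-9274 - (I + D(-8))*(-81) = -9274 - (-336 + 2*(-8)*(6 - 8))*(-81) = -9274 - (-336 + 2*(-8)*(-2))*(-81) = -9274 - (-336 + 32)*(-81) = -9274 - (-304)*(-81) = -9274 - 1*24624 = -9274 - 24624 = -33898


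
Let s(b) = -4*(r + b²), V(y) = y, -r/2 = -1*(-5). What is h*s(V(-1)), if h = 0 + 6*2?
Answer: 432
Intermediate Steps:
r = -10 (r = -(-2)*(-5) = -2*5 = -10)
h = 12 (h = 0 + 12 = 12)
s(b) = 40 - 4*b² (s(b) = -4*(-10 + b²) = 40 - 4*b²)
h*s(V(-1)) = 12*(40 - 4*(-1)²) = 12*(40 - 4*1) = 12*(40 - 4) = 12*36 = 432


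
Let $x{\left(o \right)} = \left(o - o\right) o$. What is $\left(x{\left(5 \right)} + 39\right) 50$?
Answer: $1950$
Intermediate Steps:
$x{\left(o \right)} = 0$ ($x{\left(o \right)} = 0 o = 0$)
$\left(x{\left(5 \right)} + 39\right) 50 = \left(0 + 39\right) 50 = 39 \cdot 50 = 1950$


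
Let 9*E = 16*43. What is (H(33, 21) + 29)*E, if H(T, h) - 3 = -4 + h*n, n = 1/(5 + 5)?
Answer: 103544/45 ≈ 2301.0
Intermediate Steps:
n = ⅒ (n = 1/10 = ⅒ ≈ 0.10000)
H(T, h) = -1 + h/10 (H(T, h) = 3 + (-4 + h*(⅒)) = 3 + (-4 + h/10) = -1 + h/10)
E = 688/9 (E = (16*43)/9 = (⅑)*688 = 688/9 ≈ 76.444)
(H(33, 21) + 29)*E = ((-1 + (⅒)*21) + 29)*(688/9) = ((-1 + 21/10) + 29)*(688/9) = (11/10 + 29)*(688/9) = (301/10)*(688/9) = 103544/45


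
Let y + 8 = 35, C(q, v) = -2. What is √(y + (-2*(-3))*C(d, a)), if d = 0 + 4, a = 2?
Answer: √15 ≈ 3.8730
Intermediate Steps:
d = 4
y = 27 (y = -8 + 35 = 27)
√(y + (-2*(-3))*C(d, a)) = √(27 - 2*(-3)*(-2)) = √(27 + 6*(-2)) = √(27 - 12) = √15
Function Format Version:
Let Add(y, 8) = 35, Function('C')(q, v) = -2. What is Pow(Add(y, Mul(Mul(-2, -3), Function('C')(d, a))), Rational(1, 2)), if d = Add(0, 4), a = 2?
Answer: Pow(15, Rational(1, 2)) ≈ 3.8730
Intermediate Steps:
d = 4
y = 27 (y = Add(-8, 35) = 27)
Pow(Add(y, Mul(Mul(-2, -3), Function('C')(d, a))), Rational(1, 2)) = Pow(Add(27, Mul(Mul(-2, -3), -2)), Rational(1, 2)) = Pow(Add(27, Mul(6, -2)), Rational(1, 2)) = Pow(Add(27, -12), Rational(1, 2)) = Pow(15, Rational(1, 2))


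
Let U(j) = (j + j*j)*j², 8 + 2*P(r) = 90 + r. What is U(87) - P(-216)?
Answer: 57948331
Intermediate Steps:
P(r) = 41 + r/2 (P(r) = -4 + (90 + r)/2 = -4 + (45 + r/2) = 41 + r/2)
U(j) = j²*(j + j²) (U(j) = (j + j²)*j² = j²*(j + j²))
U(87) - P(-216) = 87³*(1 + 87) - (41 + (½)*(-216)) = 658503*88 - (41 - 108) = 57948264 - 1*(-67) = 57948264 + 67 = 57948331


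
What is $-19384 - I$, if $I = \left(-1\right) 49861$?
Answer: $30477$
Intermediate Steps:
$I = -49861$
$-19384 - I = -19384 - -49861 = -19384 + 49861 = 30477$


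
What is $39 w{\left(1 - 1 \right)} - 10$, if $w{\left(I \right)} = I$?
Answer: $-10$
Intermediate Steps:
$39 w{\left(1 - 1 \right)} - 10 = 39 \left(1 - 1\right) - 10 = 39 \cdot 0 - 10 = 0 - 10 = -10$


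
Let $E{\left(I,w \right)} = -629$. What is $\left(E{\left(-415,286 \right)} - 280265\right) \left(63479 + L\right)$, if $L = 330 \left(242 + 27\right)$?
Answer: $-42765830606$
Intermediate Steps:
$L = 88770$ ($L = 330 \cdot 269 = 88770$)
$\left(E{\left(-415,286 \right)} - 280265\right) \left(63479 + L\right) = \left(-629 - 280265\right) \left(63479 + 88770\right) = \left(-280894\right) 152249 = -42765830606$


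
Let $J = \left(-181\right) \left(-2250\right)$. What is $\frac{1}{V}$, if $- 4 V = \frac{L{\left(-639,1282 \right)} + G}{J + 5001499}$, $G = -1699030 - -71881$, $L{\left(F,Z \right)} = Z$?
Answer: $\frac{21634996}{1625867} \approx 13.307$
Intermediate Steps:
$G = -1627149$ ($G = -1699030 + 71881 = -1627149$)
$J = 407250$
$V = \frac{1625867}{21634996}$ ($V = - \frac{\left(1282 - 1627149\right) \frac{1}{407250 + 5001499}}{4} = - \frac{\left(-1625867\right) \frac{1}{5408749}}{4} = \left(- \frac{1}{4}\right) \left(- \frac{1625867}{5408749}\right) = \frac{1625867}{21634996} \approx 0.07515$)
$\frac{1}{V} = \frac{1}{\frac{1625867}{21634996}} = \frac{21634996}{1625867}$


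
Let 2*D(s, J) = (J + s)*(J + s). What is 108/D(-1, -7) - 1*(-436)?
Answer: 3515/8 ≈ 439.38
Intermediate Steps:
D(s, J) = (J + s)**2/2 (D(s, J) = ((J + s)*(J + s))/2 = (J + s)**2/2)
108/D(-1, -7) - 1*(-436) = 108/(((-7 - 1)**2/2)) - 1*(-436) = 108/(((1/2)*(-8)**2)) + 436 = 108/(((1/2)*64)) + 436 = 108/32 + 436 = 108*(1/32) + 436 = 27/8 + 436 = 3515/8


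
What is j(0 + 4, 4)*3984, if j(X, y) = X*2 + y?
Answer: 47808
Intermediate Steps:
j(X, y) = y + 2*X (j(X, y) = 2*X + y = y + 2*X)
j(0 + 4, 4)*3984 = (4 + 2*(0 + 4))*3984 = (4 + 2*4)*3984 = (4 + 8)*3984 = 12*3984 = 47808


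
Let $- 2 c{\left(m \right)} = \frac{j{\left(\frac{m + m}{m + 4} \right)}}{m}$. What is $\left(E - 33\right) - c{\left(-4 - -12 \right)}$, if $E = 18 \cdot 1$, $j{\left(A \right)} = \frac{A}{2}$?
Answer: $- \frac{359}{24} \approx -14.958$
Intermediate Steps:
$j{\left(A \right)} = \frac{A}{2}$ ($j{\left(A \right)} = A \frac{1}{2} = \frac{A}{2}$)
$c{\left(m \right)} = - \frac{1}{2 \left(4 + m\right)}$ ($c{\left(m \right)} = - \frac{\frac{\left(m + m\right) \frac{1}{m + 4}}{2} \frac{1}{m}}{2} = - \frac{\frac{2 m \frac{1}{4 + m}}{2} \frac{1}{m}}{2} = - \frac{\frac{m}{4 + m} \frac{1}{m}}{2} = - \frac{1}{2 \left(4 + m\right)}$)
$E = 18$
$\left(E - 33\right) - c{\left(-4 - -12 \right)} = \left(18 - 33\right) - - \frac{1}{8 + 2 \left(-4 - -12\right)} = -15 - - \frac{1}{8 + 2 \left(-4 + 12\right)} = -15 - - \frac{1}{8 + 2 \cdot 8} = -15 - - \frac{1}{8 + 16} = -15 - - \frac{1}{24} = -15 + \frac{1}{24} = - \frac{359}{24}$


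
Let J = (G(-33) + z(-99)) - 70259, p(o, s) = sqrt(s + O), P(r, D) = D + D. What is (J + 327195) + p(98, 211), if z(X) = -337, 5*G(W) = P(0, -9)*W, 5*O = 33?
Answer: 1283589/5 + 8*sqrt(85)/5 ≈ 2.5673e+5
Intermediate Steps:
O = 33/5 (O = (1/5)*33 = 33/5 ≈ 6.6000)
P(r, D) = 2*D
G(W) = -18*W/5 (G(W) = ((2*(-9))*W)/5 = (-18*W)/5 = -18*W/5)
p(o, s) = sqrt(33/5 + s) (p(o, s) = sqrt(s + 33/5) = sqrt(33/5 + s))
J = -352386/5 (J = (-18/5*(-33) - 337) - 70259 = (594/5 - 337) - 70259 = -1091/5 - 70259 = -352386/5 ≈ -70477.)
(J + 327195) + p(98, 211) = (-352386/5 + 327195) + sqrt(165 + 25*211)/5 = 1283589/5 + sqrt(165 + 5275)/5 = 1283589/5 + sqrt(5440)/5 = 1283589/5 + (8*sqrt(85))/5 = 1283589/5 + 8*sqrt(85)/5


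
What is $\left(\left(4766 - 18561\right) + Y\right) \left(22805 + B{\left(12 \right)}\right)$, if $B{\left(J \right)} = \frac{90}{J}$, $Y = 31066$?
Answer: $\frac{787989375}{2} \approx 3.9399 \cdot 10^{8}$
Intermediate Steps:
$\left(\left(4766 - 18561\right) + Y\right) \left(22805 + B{\left(12 \right)}\right) = \left(\left(4766 - 18561\right) + 31066\right) \left(22805 + \frac{90}{12}\right) = \left(\left(4766 - 18561\right) + 31066\right) \left(22805 + 90 \cdot \frac{1}{12}\right) = \left(-13795 + 31066\right) \left(22805 + \frac{15}{2}\right) = 17271 \cdot \frac{45625}{2} = \frac{787989375}{2}$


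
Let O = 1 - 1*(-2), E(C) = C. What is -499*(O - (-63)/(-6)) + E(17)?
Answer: 7519/2 ≈ 3759.5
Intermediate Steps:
O = 3 (O = 1 + 2 = 3)
-499*(O - (-63)/(-6)) + E(17) = -499*(3 - (-63)/(-6)) + 17 = -499*(3 - (-63)*(-1)/6) + 17 = -499*(3 - 7*3/2) + 17 = -499*(3 - 21/2) + 17 = -499*(-15/2) + 17 = 7485/2 + 17 = 7519/2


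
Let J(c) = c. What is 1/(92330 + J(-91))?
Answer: 1/92239 ≈ 1.0841e-5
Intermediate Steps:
1/(92330 + J(-91)) = 1/(92330 - 91) = 1/92239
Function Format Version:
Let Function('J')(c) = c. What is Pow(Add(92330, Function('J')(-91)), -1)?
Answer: Rational(1, 92239) ≈ 1.0841e-5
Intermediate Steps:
Pow(Add(92330, Function('J')(-91)), -1) = Pow(Add(92330, -91), -1) = Pow(92239, -1) = Rational(1, 92239)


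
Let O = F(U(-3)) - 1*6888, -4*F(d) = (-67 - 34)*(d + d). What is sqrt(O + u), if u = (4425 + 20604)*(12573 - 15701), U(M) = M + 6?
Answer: 3*I*sqrt(34798866)/2 ≈ 8848.6*I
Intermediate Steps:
U(M) = 6 + M
u = -78290712 (u = 25029*(-3128) = -78290712)
F(d) = 101*d/2 (F(d) = -(-67 - 34)*(d + d)/4 = -(-101)*2*d/4 = -(-101)*d/2 = 101*d/2)
O = -13473/2 (O = 101*(6 - 3)/2 - 1*6888 = (101/2)*3 - 6888 = 303/2 - 6888 = -13473/2 ≈ -6736.5)
sqrt(O + u) = sqrt(-13473/2 - 78290712) = sqrt(-156594897/2) = 3*I*sqrt(34798866)/2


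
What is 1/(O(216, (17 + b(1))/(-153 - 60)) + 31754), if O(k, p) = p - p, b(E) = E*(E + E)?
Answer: 1/31754 ≈ 3.1492e-5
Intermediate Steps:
b(E) = 2*E**2 (b(E) = E*(2*E) = 2*E**2)
O(k, p) = 0
1/(O(216, (17 + b(1))/(-153 - 60)) + 31754) = 1/(0 + 31754) = 1/31754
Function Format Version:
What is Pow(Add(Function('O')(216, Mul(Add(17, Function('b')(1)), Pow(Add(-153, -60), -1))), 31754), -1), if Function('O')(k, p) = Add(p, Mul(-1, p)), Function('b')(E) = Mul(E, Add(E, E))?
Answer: Rational(1, 31754) ≈ 3.1492e-5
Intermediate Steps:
Function('b')(E) = Mul(2, Pow(E, 2)) (Function('b')(E) = Mul(E, Mul(2, E)) = Mul(2, Pow(E, 2)))
Function('O')(k, p) = 0
Pow(Add(Function('O')(216, Mul(Add(17, Function('b')(1)), Pow(Add(-153, -60), -1))), 31754), -1) = Pow(Add(0, 31754), -1) = Pow(31754, -1) = Rational(1, 31754)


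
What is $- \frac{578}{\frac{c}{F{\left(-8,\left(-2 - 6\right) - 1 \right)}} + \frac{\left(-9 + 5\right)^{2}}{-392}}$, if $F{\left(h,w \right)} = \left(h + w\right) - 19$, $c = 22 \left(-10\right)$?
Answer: $- \frac{254898}{2677} \approx -95.218$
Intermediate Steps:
$c = -220$
$F{\left(h,w \right)} = -19 + h + w$
$- \frac{578}{\frac{c}{F{\left(-8,\left(-2 - 6\right) - 1 \right)}} + \frac{\left(-9 + 5\right)^{2}}{-392}} = - \frac{578}{- \frac{220}{-19 - 8 - 9} + \frac{\left(-9 + 5\right)^{2}}{-392}} = - \frac{578}{- \frac{220}{-19 - 8 - 9} + \left(-4\right)^{2} \left(- \frac{1}{392}\right)} = - \frac{578}{- \frac{220}{-19 - 8 - 9} + 16 \left(- \frac{1}{392}\right)} = - \frac{578}{- \frac{220}{-36} - \frac{2}{49}} = - \frac{578}{\left(-220\right) \left(- \frac{1}{36}\right) - \frac{2}{49}} = - \frac{578}{\frac{55}{9} - \frac{2}{49}} = - \frac{578}{\frac{2677}{441}} = \left(-578\right) \frac{441}{2677} = - \frac{254898}{2677}$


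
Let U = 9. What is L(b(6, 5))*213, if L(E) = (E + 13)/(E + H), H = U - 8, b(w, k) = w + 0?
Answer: 4047/7 ≈ 578.14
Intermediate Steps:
b(w, k) = w
H = 1 (H = 9 - 8 = 1)
L(E) = (13 + E)/(1 + E) (L(E) = (E + 13)/(E + 1) = (13 + E)/(1 + E))
L(b(6, 5))*213 = ((13 + 6)/(1 + 6))*213 = (19/7)*213 = 4047/7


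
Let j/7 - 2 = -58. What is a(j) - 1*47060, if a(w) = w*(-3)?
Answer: -45884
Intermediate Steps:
j = -392 (j = 14 + 7*(-58) = 14 - 406 = -392)
a(w) = -3*w
a(j) - 1*47060 = -3*(-392) - 1*47060 = 1176 - 47060 = -45884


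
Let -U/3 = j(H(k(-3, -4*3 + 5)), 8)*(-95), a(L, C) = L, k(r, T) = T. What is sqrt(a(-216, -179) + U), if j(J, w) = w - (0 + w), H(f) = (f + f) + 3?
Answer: 6*I*sqrt(6) ≈ 14.697*I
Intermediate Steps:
H(f) = 3 + 2*f (H(f) = 2*f + 3 = 3 + 2*f)
j(J, w) = 0 (j(J, w) = w - w = 0)
U = 0 (U = -0*(-95) = -3*0 = 0)
sqrt(a(-216, -179) + U) = sqrt(-216 + 0) = sqrt(-216) = 6*I*sqrt(6)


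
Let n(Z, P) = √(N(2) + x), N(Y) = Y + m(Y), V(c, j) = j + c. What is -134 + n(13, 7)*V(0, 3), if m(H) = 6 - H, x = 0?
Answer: -134 + 3*√6 ≈ -126.65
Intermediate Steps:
V(c, j) = c + j
N(Y) = 6 (N(Y) = Y + (6 - Y) = 6)
n(Z, P) = √6 (n(Z, P) = √(6 + 0) = √6)
-134 + n(13, 7)*V(0, 3) = -134 + √6*(0 + 3) = -134 + √6*3 = -134 + 3*√6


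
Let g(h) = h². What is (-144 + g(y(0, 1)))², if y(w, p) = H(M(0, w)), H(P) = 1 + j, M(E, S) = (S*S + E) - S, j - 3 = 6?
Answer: 1936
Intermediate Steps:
j = 9 (j = 3 + 6 = 9)
M(E, S) = E + S² - S (M(E, S) = (S² + E) - S = (E + S²) - S = E + S² - S)
H(P) = 10 (H(P) = 1 + 9 = 10)
y(w, p) = 10
(-144 + g(y(0, 1)))² = (-144 + 10²)² = (-144 + 100)² = (-44)² = 1936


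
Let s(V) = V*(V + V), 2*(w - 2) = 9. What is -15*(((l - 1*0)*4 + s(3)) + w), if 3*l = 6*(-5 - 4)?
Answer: 1425/2 ≈ 712.50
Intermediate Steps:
w = 13/2 (w = 2 + (½)*9 = 2 + 9/2 = 13/2 ≈ 6.5000)
l = -18 (l = (6*(-5 - 4))/3 = (6*(-9))/3 = (⅓)*(-54) = -18)
s(V) = 2*V² (s(V) = V*(2*V) = 2*V²)
-15*(((l - 1*0)*4 + s(3)) + w) = -15*(((-18 - 1*0)*4 + 2*3²) + 13/2) = -15*(((-18 + 0)*4 + 2*9) + 13/2) = -15*((-18*4 + 18) + 13/2) = -15*((-72 + 18) + 13/2) = -15*(-54 + 13/2) = -15*(-95/2) = 1425/2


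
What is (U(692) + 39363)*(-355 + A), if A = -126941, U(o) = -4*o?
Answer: -4658397120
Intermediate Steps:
(U(692) + 39363)*(-355 + A) = (-4*692 + 39363)*(-355 - 126941) = (-2768 + 39363)*(-127296) = 36595*(-127296) = -4658397120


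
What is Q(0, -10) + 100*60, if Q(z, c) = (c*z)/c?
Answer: 6000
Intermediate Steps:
Q(z, c) = z
Q(0, -10) + 100*60 = 0 + 100*60 = 0 + 6000 = 6000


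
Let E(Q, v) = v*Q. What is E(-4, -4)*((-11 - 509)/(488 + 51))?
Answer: -8320/539 ≈ -15.436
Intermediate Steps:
E(Q, v) = Q*v
E(-4, -4)*((-11 - 509)/(488 + 51)) = (-4*(-4))*((-11 - 509)/(488 + 51)) = 16*(-520/539) = -8320/539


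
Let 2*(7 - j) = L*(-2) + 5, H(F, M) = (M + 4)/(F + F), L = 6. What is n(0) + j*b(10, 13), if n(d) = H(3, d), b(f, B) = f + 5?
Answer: 949/6 ≈ 158.17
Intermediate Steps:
b(f, B) = 5 + f
H(F, M) = (4 + M)/(2*F) (H(F, M) = (4 + M)/((2*F)) = (4 + M)*(1/(2*F)) = (4 + M)/(2*F))
n(d) = 2/3 + d/6 (n(d) = (1/2)*(4 + d)/3 = (1/2)*(1/3)*(4 + d) = 2/3 + d/6)
j = 21/2 (j = 7 - (6*(-2) + 5)/2 = 7 - (-12 + 5)/2 = 7 - 1/2*(-7) = 7 + 7/2 = 21/2 ≈ 10.500)
n(0) + j*b(10, 13) = (2/3 + (1/6)*0) + 21*(5 + 10)/2 = (2/3 + 0) + (21/2)*15 = 2/3 + 315/2 = 949/6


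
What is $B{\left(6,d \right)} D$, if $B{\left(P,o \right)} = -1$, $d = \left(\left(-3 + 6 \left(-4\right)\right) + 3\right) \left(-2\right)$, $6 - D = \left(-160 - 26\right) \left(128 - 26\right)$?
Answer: $-18978$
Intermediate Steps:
$D = 18978$ ($D = 6 - \left(-160 - 26\right) \left(128 - 26\right) = 6 - \left(-186\right) 102 = 6 - -18972 = 6 + 18972 = 18978$)
$d = 48$ ($d = \left(\left(-3 - 24\right) + 3\right) \left(-2\right) = \left(-27 + 3\right) \left(-2\right) = \left(-24\right) \left(-2\right) = 48$)
$B{\left(6,d \right)} D = \left(-1\right) 18978 = -18978$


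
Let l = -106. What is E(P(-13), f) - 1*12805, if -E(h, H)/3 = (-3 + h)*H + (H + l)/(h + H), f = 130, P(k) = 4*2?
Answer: -339377/23 ≈ -14756.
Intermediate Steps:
P(k) = 8
E(h, H) = -3*H*(-3 + h) - 3*(-106 + H)/(H + h) (E(h, H) = -3*((-3 + h)*H + (H - 106)/(h + H)) = -3*(H*(-3 + h) + (-106 + H)/(H + h)) = -3*H*(-3 + h) - 3*(-106 + H)/(H + h))
E(P(-13), f) - 1*12805 = 3*(106 - 1*130 + 3*130² - 1*130*8² - 1*8*130² + 3*130*8)/(130 + 8) - 1*12805 = 3*(106 - 130 + 3*16900 - 1*130*64 - 1*8*16900 + 3120)/138 - 12805 = 3*(1/138)*(106 - 130 + 50700 - 8320 - 135200 + 3120) - 12805 = 3*(1/138)*(-89724) - 12805 = -44862/23 - 12805 = -339377/23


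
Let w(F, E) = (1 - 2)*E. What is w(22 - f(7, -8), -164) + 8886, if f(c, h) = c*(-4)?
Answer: 9050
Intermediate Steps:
f(c, h) = -4*c
w(F, E) = -E
w(22 - f(7, -8), -164) + 8886 = -1*(-164) + 8886 = 164 + 8886 = 9050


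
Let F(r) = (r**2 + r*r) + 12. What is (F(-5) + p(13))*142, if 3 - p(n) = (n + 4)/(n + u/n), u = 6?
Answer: 1583868/175 ≈ 9050.7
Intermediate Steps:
F(r) = 12 + 2*r**2 (F(r) = (r**2 + r**2) + 12 = 2*r**2 + 12 = 12 + 2*r**2)
p(n) = 3 - (4 + n)/(n + 6/n) (p(n) = 3 - (n + 4)/(n + 6/n) = 3 - (4 + n)/(n + 6/n))
(F(-5) + p(13))*142 = ((12 + 2*(-5)**2) + 2*(9 + 13**2 - 2*13)/(6 + 13**2))*142 = ((12 + 2*25) + 2*(9 + 169 - 26)/(6 + 169))*142 = ((12 + 50) + 2*152/175)*142 = (62 + 2*(1/175)*152)*142 = (62 + 304/175)*142 = (11154/175)*142 = 1583868/175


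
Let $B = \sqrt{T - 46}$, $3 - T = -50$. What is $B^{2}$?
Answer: $7$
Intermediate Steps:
$T = 53$ ($T = 3 - -50 = 3 + 50 = 53$)
$B = \sqrt{7}$ ($B = \sqrt{53 - 46} = \sqrt{7} \approx 2.6458$)
$B^{2} = \left(\sqrt{7}\right)^{2} = 7$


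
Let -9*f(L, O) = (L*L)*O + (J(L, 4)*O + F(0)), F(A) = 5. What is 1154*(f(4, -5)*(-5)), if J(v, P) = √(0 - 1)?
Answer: -144250/3 - 28850*I/9 ≈ -48083.0 - 3205.6*I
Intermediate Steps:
J(v, P) = I (J(v, P) = √(-1) = I)
f(L, O) = -5/9 - I*O/9 - O*L²/9 (f(L, O) = -((L*L)*O + (I*O + 5))/9 = -(L²*O + (5 + I*O))/9 = -(O*L² + (5 + I*O))/9 = -(5 + I*O + O*L²)/9 = -5/9 - I*O/9 - O*L²/9)
1154*(f(4, -5)*(-5)) = 1154*((-5/9 - ⅑*I*(-5) - ⅑*(-5)*4²)*(-5)) = 1154*((-5/9 + 5*I/9 - ⅑*(-5)*16)*(-5)) = 1154*((-5/9 + 5*I/9 + 80/9)*(-5)) = 1154*((25/3 + 5*I/9)*(-5)) = 1154*(-125/3 - 25*I/9) = -144250/3 - 28850*I/9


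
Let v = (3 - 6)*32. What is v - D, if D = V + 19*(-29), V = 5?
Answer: 450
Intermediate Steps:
D = -546 (D = 5 + 19*(-29) = 5 - 551 = -546)
v = -96 (v = -3*32 = -96)
v - D = -96 - 1*(-546) = -96 + 546 = 450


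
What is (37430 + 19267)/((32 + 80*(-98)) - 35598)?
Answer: -56697/43406 ≈ -1.3062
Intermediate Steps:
(37430 + 19267)/((32 + 80*(-98)) - 35598) = 56697/((32 - 7840) - 35598) = 56697/(-7808 - 35598) = 56697/(-43406) = 56697*(-1/43406) = -56697/43406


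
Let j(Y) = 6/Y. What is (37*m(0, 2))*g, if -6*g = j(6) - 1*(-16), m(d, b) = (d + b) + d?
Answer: -629/3 ≈ -209.67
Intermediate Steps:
m(d, b) = b + 2*d (m(d, b) = (b + d) + d = b + 2*d)
g = -17/6 (g = -(6/6 - 1*(-16))/6 = -(6*(⅙) + 16)/6 = -(1 + 16)/6 = -⅙*17 = -17/6 ≈ -2.8333)
(37*m(0, 2))*g = (37*(2 + 2*0))*(-17/6) = (37*(2 + 0))*(-17/6) = (37*2)*(-17/6) = 74*(-17/6) = -629/3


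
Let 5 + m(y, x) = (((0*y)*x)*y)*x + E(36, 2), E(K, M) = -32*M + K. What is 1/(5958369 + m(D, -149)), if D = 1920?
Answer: 1/5958336 ≈ 1.6783e-7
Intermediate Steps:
E(K, M) = K - 32*M
m(y, x) = -33 (m(y, x) = -5 + ((((0*y)*x)*y)*x + (36 - 32*2)) = -5 + (((0*x)*y)*x + (36 - 64)) = -5 + ((0*y)*x - 28) = -5 + (0*x - 28) = -5 + (0 - 28) = -5 - 28 = -33)
1/(5958369 + m(D, -149)) = 1/(5958369 - 33) = 1/5958336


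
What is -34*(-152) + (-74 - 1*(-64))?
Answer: 5158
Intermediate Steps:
-34*(-152) + (-74 - 1*(-64)) = 5168 + (-74 + 64) = 5168 - 10 = 5158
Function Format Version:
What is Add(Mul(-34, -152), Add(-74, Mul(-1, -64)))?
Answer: 5158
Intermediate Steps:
Add(Mul(-34, -152), Add(-74, Mul(-1, -64))) = Add(5168, Add(-74, 64)) = Add(5168, -10) = 5158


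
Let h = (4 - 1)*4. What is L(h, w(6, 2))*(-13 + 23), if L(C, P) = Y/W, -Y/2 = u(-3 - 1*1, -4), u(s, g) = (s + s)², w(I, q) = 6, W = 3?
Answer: -1280/3 ≈ -426.67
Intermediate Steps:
u(s, g) = 4*s² (u(s, g) = (2*s)² = 4*s²)
h = 12 (h = 3*4 = 12)
Y = -128 (Y = -8*(-3 - 1*1)² = -8*(-3 - 1)² = -8*(-4)² = -8*16 = -2*64 = -128)
L(C, P) = -128/3
L(h, w(6, 2))*(-13 + 23) = -128*(-13 + 23)/3 = -128/3*10 = -1280/3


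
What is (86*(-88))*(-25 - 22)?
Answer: 355696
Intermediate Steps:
(86*(-88))*(-25 - 22) = -7568*(-47) = 355696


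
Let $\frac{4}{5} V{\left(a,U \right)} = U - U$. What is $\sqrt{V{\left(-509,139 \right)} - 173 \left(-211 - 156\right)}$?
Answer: $\sqrt{63491} \approx 251.97$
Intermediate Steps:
$V{\left(a,U \right)} = 0$ ($V{\left(a,U \right)} = \frac{5 \left(U - U\right)}{4} = \frac{5}{4} \cdot 0 = 0$)
$\sqrt{V{\left(-509,139 \right)} - 173 \left(-211 - 156\right)} = \sqrt{0 - 173 \left(-211 - 156\right)} = \sqrt{0 - -63491} = \sqrt{0 + 63491} = \sqrt{63491}$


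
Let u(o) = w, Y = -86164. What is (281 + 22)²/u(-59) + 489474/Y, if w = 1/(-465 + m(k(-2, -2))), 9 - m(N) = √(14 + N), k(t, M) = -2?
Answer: -1803624038865/43082 - 183618*√3 ≈ -4.2183e+7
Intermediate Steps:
m(N) = 9 - √(14 + N)
w = 1/(-456 - 2*√3) (w = 1/(-465 + (9 - √(14 - 2))) = 1/(-465 + (9 - √12)) = 1/(-465 + (9 - 2*√3)) = 1/(-456 - 2*√3) ≈ -0.0021764)
u(o) = -38/17327 + √3/103962
(281 + 22)²/u(-59) + 489474/Y = (281 + 22)²/(-38/17327 + √3/103962) + 489474/(-86164) = 303²/(-38/17327 + √3/103962) + 489474*(-1/86164) = 91809/(-38/17327 + √3/103962) - 244737/43082 = -244737/43082 + 91809/(-38/17327 + √3/103962)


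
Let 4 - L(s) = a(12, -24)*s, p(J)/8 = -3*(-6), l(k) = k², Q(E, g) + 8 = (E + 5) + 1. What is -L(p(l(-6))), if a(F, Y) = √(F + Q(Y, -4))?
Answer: -4 + 144*I*√14 ≈ -4.0 + 538.8*I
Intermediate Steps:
Q(E, g) = -2 + E (Q(E, g) = -8 + ((E + 5) + 1) = -8 + ((5 + E) + 1) = -8 + (6 + E) = -2 + E)
p(J) = 144 (p(J) = 8*(-3*(-6)) = 8*18 = 144)
a(F, Y) = √(-2 + F + Y) (a(F, Y) = √(F + (-2 + Y)) = √(-2 + F + Y))
L(s) = 4 - I*s*√14 (L(s) = 4 - √(-2 + 12 - 24)*s = 4 - √(-14)*s = 4 - I*√14*s = 4 - I*s*√14)
-L(p(l(-6))) = -(4 - 1*I*144*√14) = -(4 - 144*I*√14) = -4 + 144*I*√14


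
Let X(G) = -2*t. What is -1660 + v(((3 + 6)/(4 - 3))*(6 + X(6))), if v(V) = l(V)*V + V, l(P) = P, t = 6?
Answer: 1202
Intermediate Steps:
X(G) = -12 (X(G) = -2*6 = -12)
v(V) = V + V² (v(V) = V*V + V = V² + V = V + V²)
-1660 + v(((3 + 6)/(4 - 3))*(6 + X(6))) = -1660 + (((3 + 6)/(4 - 3))*(6 - 12))*(1 + ((3 + 6)/(4 - 3))*(6 - 12)) = -1660 + ((9/1)*(-6))*(1 + (9/1)*(-6)) = -1660 + ((9*1)*(-6))*(1 + (9*1)*(-6)) = -1660 + (9*(-6))*(1 + 9*(-6)) = -1660 - 54*(1 - 54) = -1660 - 54*(-53) = -1660 + 2862 = 1202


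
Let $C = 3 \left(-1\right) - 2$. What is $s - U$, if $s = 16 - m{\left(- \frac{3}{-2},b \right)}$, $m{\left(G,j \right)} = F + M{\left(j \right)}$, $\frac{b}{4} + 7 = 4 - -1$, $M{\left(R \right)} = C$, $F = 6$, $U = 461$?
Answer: $-446$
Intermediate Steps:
$C = -5$ ($C = -3 - 2 = -5$)
$M{\left(R \right)} = -5$
$b = -8$ ($b = -28 + 4 \left(4 - -1\right) = -28 + 4 \left(4 + 1\right) = -28 + 4 \cdot 5 = -28 + 20 = -8$)
$m{\left(G,j \right)} = 1$ ($m{\left(G,j \right)} = 6 - 5 = 1$)
$s = 15$ ($s = 16 - 1 = 15$)
$s - U = 15 - 461 = -446$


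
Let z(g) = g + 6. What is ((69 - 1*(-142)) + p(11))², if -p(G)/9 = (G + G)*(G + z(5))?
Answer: 17181025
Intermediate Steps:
z(g) = 6 + g
p(G) = -18*G*(11 + G) (p(G) = -9*(G + G)*(G + (6 + 5)) = -9*2*G*(G + 11) = -9*2*G*(11 + G) = -18*G*(11 + G))
((69 - 1*(-142)) + p(11))² = ((69 - 1*(-142)) - 18*11*(11 + 11))² = ((69 + 142) - 18*11*22)² = (211 - 4356)² = (-4145)² = 17181025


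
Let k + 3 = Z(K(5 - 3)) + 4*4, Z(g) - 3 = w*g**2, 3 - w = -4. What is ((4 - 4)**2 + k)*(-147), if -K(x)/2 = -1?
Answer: -6468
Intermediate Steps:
K(x) = 2 (K(x) = -2*(-1) = 2)
w = 7 (w = 3 - 1*(-4) = 3 + 4 = 7)
Z(g) = 3 + 7*g**2
k = 44 (k = -3 + ((3 + 7*2**2) + 4*4) = -3 + ((3 + 7*4) + 16) = -3 + ((3 + 28) + 16) = -3 + (31 + 16) = -3 + 47 = 44)
((4 - 4)**2 + k)*(-147) = ((4 - 4)**2 + 44)*(-147) = (0**2 + 44)*(-147) = (0 + 44)*(-147) = 44*(-147) = -6468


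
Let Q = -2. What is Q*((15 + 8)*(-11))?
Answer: 506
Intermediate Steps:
Q*((15 + 8)*(-11)) = -2*(15 + 8)*(-11) = -46*(-11) = -2*(-253) = 506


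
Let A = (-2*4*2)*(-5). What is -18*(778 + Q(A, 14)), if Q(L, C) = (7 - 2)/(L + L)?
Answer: -224073/16 ≈ -14005.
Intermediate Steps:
A = 80 (A = -8*2*(-5) = -16*(-5) = 80)
Q(L, C) = 5/(2*L) (Q(L, C) = 5/((2*L)) = 5*(1/(2*L)) = 5/(2*L))
-18*(778 + Q(A, 14)) = -18*(778 + (5/2)/80) = -18*(778 + (5/2)*(1/80)) = -18*(778 + 1/32) = -18*24897/32 = -224073/16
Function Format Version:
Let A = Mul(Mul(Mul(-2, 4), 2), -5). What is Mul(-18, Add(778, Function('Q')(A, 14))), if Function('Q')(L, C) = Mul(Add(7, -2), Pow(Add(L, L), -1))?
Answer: Rational(-224073, 16) ≈ -14005.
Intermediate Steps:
A = 80 (A = Mul(Mul(-8, 2), -5) = Mul(-16, -5) = 80)
Function('Q')(L, C) = Mul(Rational(5, 2), Pow(L, -1)) (Function('Q')(L, C) = Mul(5, Pow(Mul(2, L), -1)) = Mul(5, Mul(Rational(1, 2), Pow(L, -1))) = Mul(Rational(5, 2), Pow(L, -1)))
Mul(-18, Add(778, Function('Q')(A, 14))) = Mul(-18, Add(778, Mul(Rational(5, 2), Pow(80, -1)))) = Mul(-18, Add(778, Mul(Rational(5, 2), Rational(1, 80)))) = Mul(-18, Add(778, Rational(1, 32))) = Mul(-18, Rational(24897, 32)) = Rational(-224073, 16)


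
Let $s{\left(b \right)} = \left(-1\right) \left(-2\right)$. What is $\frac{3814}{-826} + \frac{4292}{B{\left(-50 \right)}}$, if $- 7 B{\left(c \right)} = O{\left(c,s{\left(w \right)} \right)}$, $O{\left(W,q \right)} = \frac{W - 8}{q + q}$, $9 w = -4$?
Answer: $\frac{853829}{413} \approx 2067.4$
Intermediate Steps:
$w = - \frac{4}{9}$ ($w = \frac{1}{9} \left(-4\right) = - \frac{4}{9} \approx -0.44444$)
$s{\left(b \right)} = 2$
$O{\left(W,q \right)} = \frac{-8 + W}{2 q}$
$B{\left(c \right)} = \frac{2}{7} - \frac{c}{28}$ ($B{\left(c \right)} = - \frac{\frac{1}{2} \cdot \frac{1}{2} \left(-8 + c\right)}{7} = - \frac{-2 + \frac{c}{4}}{7} = \frac{2}{7} - \frac{c}{28}$)
$\frac{3814}{-826} + \frac{4292}{B{\left(-50 \right)}} = \frac{3814}{-826} + \frac{4292}{\frac{2}{7} - - \frac{25}{14}} = 3814 \left(- \frac{1}{826}\right) + \frac{4292}{\frac{2}{7} + \frac{25}{14}} = - \frac{1907}{413} + \frac{4292}{\frac{29}{14}} = - \frac{1907}{413} + 4292 \cdot \frac{14}{29} = - \frac{1907}{413} + 2072 = \frac{853829}{413}$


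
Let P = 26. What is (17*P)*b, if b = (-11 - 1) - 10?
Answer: -9724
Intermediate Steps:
b = -22 (b = -12 - 10 = -22)
(17*P)*b = (17*26)*(-22) = 442*(-22) = -9724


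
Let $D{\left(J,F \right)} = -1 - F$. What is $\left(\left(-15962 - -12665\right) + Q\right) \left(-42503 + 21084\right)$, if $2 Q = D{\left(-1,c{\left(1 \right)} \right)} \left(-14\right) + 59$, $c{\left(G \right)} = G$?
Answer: $\frac{139373433}{2} \approx 6.9687 \cdot 10^{7}$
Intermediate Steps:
$Q = \frac{87}{2}$ ($Q = \frac{\left(-1 - 1\right) \left(-14\right) + 59}{2} = \frac{\left(-2\right) \left(-14\right) + 59}{2} = \frac{28 + 59}{2} = \frac{1}{2} \cdot 87 = \frac{87}{2} \approx 43.5$)
$\left(\left(-15962 - -12665\right) + Q\right) \left(-42503 + 21084\right) = \left(\left(-15962 - -12665\right) + \frac{87}{2}\right) \left(-42503 + 21084\right) = \left(\left(-15962 + 12665\right) + \frac{87}{2}\right) \left(-21419\right) = \left(-3297 + \frac{87}{2}\right) \left(-21419\right) = \left(- \frac{6507}{2}\right) \left(-21419\right) = \frac{139373433}{2}$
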